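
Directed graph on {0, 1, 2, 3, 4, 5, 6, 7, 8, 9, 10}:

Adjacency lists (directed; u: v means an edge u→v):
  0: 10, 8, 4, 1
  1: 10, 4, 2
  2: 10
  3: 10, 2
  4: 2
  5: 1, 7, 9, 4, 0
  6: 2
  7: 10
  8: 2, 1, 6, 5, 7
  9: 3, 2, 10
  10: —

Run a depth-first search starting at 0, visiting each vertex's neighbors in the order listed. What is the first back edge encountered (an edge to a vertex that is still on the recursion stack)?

DFS from 0 (visiting each vertex's neighbors in the order listed); mark gray on enter, black on exit:
0 gray
  10 gray
  10 black
  8 gray
    2 gray
      2→10: 10 black — skip
    2 black
    1 gray
      1→10: 10 black — skip
      4 gray
        4→2: 2 black — skip
      4 black
      1→2: 2 black — skip
    1 black
    6 gray
      6→2: 2 black — skip
    6 black
    5 gray
      5→1: 1 black — skip
      7 gray
        7→10: 10 black — skip
      7 black
      9 gray
        3 gray
          3→10: 10 black — skip
          3→2: 2 black — skip
        3 black
        9→2: 2 black — skip
        9→10: 10 black — skip
      9 black
      5→4: 4 black — skip
      5→0: 0 is gray → back edge
First back edge: 5 → 0.

5->0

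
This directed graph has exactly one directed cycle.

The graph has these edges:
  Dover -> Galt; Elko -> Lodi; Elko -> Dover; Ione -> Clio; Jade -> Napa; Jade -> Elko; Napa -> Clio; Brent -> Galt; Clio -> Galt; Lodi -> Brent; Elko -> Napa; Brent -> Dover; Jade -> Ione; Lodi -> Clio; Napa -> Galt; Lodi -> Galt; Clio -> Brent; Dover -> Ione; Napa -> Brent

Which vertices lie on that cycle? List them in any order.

Clio, Ione, Brent, Dover

DFS with gray/black marking from Ione:
Ione gray
  Clio gray
    Brent gray
      Dover gray
        Galt gray
        Galt black
        Dover→Ione: Ione is gray → back edge
Back edge closes the cycle Ione → Clio → Brent → Dover → Ione; its vertices are {Clio, Ione, Brent, Dover}.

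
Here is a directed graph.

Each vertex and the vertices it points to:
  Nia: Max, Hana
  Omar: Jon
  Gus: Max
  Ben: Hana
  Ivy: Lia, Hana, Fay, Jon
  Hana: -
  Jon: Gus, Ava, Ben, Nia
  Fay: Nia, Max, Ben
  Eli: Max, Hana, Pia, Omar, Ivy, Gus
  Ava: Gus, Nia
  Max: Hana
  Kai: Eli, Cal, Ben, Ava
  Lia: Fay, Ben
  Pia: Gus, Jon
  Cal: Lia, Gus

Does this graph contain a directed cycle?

DFS with white/gray/black marking, starting from Cal:
Cal gray
  Lia gray
    Fay gray
      Nia gray
        Max gray
          Hana gray
          Hana black
        Max black
        Nia→Hana: Hana black — skip
      Nia black
      Fay→Max: Max black — skip
      Ben gray
        Ben→Hana: Hana black — skip
      Ben black
    Fay black
    Lia→Ben: Ben black — skip
  Lia black
  Gus gray
    Gus→Max: Max black — skip
  Gus black
Cal black
Omar gray
  Jon gray
    Jon→Gus: Gus black — skip
    Ava gray
      Ava→Gus: Gus black — skip
      Ava→Nia: Nia black — skip
    Ava black
    Jon→Ben: Ben black — skip
    Jon→Nia: Nia black — skip
  Jon black
Omar black
Ivy gray
  Ivy→Lia: Lia black — skip
  Ivy→Hana: Hana black — skip
  Ivy→Fay: Fay black — skip
  Ivy→Jon: Jon black — skip
Ivy black
Eli gray
  Eli→Max: Max black — skip
  Eli→Hana: Hana black — skip
  Pia gray
    Pia→Gus: Gus black — skip
    Pia→Jon: Jon black — skip
  Pia black
  Eli→Omar: Omar black — skip
  Eli→Ivy: Ivy black — skip
  Eli→Gus: Gus black — skip
Eli black
Kai gray
  Kai→Eli: Eli black — skip
  Kai→Cal: Cal black — skip
  Kai→Ben: Ben black — skip
  Kai→Ava: Ava black — skip
Kai black
Every edge goes to a white or black vertex — no back edge, so the graph is acyclic.

No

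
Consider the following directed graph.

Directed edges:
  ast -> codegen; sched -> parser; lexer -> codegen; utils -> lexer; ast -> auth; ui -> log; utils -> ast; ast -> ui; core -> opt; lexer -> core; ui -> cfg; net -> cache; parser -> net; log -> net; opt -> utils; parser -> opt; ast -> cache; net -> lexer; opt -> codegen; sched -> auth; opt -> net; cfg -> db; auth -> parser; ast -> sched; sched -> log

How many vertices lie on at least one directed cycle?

A vertex is on a directed cycle iff it belongs to a strongly connected component of size ≥ 2 (or has a self-loop).
The vertices on cycles are {ui, ast, log, net, opt, auth, core, lexer, sched, utils, parser} — 11 in total.

11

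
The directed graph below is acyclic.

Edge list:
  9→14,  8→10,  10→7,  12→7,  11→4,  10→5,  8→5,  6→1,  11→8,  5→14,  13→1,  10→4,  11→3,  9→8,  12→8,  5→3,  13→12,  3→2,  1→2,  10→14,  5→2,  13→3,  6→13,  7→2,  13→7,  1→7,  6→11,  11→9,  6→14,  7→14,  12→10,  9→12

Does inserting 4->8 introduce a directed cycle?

Yes

Adding 4→8 creates a cycle iff 8 can already reach 4.
Path from 8: 8 → 10 → 4.
So 8 → … → 4 → 8 is a cycle.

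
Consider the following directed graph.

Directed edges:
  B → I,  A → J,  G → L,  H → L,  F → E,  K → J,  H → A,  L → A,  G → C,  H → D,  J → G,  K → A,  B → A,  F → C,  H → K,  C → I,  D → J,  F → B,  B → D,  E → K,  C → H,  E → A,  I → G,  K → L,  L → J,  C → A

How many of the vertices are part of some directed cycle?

A vertex is on a directed cycle iff it belongs to a strongly connected component of size ≥ 2 (or has a self-loop).
The vertices on cycles are {A, C, D, G, H, I, J, K, L} — 9 in total.

9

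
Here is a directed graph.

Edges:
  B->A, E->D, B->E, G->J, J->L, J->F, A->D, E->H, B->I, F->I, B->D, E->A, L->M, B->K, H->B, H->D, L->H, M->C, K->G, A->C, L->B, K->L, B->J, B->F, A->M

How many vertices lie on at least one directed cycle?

A vertex is on a directed cycle iff it belongs to a strongly connected component of size ≥ 2 (or has a self-loop).
The vertices on cycles are {B, E, G, H, J, K, L} — 7 in total.

7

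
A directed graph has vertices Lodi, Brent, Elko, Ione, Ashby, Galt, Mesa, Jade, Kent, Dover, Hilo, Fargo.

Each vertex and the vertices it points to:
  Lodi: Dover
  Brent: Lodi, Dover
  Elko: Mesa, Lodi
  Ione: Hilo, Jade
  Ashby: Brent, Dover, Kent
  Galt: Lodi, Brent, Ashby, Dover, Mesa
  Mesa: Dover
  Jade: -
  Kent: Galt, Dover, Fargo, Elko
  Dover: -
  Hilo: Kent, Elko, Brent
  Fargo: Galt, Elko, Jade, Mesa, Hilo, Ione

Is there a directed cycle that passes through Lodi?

Lodi lies on a cycle iff there is a path from Lodi back to itself.
Exploring from Lodi, it never reaches itself; equivalently, its strongly connected component is a singleton.

No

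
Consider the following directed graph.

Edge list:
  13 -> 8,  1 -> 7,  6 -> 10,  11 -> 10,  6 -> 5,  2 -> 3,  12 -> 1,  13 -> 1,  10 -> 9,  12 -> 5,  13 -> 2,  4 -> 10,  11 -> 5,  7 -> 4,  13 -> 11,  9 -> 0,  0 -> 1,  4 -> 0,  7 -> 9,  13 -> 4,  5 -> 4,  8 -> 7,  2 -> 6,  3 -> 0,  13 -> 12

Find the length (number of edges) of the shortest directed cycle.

4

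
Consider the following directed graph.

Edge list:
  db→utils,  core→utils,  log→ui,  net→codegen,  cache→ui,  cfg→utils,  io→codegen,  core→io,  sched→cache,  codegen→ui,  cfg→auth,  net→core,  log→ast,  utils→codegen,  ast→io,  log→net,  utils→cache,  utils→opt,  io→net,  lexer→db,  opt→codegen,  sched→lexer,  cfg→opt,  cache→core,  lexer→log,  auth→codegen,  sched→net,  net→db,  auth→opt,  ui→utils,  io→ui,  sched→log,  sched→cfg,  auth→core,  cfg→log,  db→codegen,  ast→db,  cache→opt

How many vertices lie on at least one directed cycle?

9

A vertex is on a directed cycle iff it belongs to a strongly connected component of size ≥ 2 (or has a self-loop).
The vertices on cycles are {db, io, ui, net, opt, core, cache, utils, codegen} — 9 in total.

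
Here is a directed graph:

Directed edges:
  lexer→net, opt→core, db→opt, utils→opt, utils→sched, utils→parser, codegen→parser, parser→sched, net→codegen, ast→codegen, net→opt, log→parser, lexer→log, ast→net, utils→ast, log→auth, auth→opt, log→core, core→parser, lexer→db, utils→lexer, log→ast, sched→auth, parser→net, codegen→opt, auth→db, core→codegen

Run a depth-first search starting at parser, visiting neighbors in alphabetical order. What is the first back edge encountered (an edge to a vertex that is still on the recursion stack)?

DFS from parser (visiting neighbors in alphabetical order); mark gray on enter, black on exit:
parser gray
  net gray
    codegen gray
      opt gray
        core gray
          core→codegen: codegen is gray → back edge
First back edge: core → codegen.

core->codegen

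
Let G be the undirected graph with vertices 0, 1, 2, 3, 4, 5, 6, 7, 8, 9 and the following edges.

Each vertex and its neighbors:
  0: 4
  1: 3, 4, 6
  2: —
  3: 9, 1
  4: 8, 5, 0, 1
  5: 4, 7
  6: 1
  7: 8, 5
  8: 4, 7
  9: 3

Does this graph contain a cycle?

Yes

DFS, tracking each vertex's parent; an edge to a visited non-parent vertex closes a cycle.
Start from 0:
visit 0 (parent –)
  visit 4 (parent 0)
    visit 8 (parent 4)
      8–4: parent, skip
      visit 7 (parent 8)
        7–8: parent, skip
        visit 5 (parent 7)
          5–4: 4 visited and ≠ parent → cycle
Cycle: 4 – 8 – 7 – 5 – 4.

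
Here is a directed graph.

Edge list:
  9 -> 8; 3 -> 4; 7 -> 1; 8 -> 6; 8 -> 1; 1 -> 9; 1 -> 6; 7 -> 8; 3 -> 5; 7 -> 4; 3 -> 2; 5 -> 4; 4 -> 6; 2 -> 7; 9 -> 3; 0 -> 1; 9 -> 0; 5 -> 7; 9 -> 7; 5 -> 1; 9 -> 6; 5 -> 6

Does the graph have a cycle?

DFS with white/gray/black marking, starting from 4:
4 gray
  6 gray
  6 black
4 black
0 gray
  1 gray
    9 gray
      3 gray
        3→4: 4 black — skip
        5 gray
          7 gray
            7→1: 1 is gray → back edge
Back edge found, so a cycle exists: 1 → 9 → 3 → 5 → 7 → 1.

Yes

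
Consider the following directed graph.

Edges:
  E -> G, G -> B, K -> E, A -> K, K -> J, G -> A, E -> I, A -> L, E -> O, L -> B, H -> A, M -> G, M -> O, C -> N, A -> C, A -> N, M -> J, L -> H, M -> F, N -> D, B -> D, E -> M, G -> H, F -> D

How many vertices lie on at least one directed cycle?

7

A vertex is on a directed cycle iff it belongs to a strongly connected component of size ≥ 2 (or has a self-loop).
The vertices on cycles are {A, E, G, H, K, L, M} — 7 in total.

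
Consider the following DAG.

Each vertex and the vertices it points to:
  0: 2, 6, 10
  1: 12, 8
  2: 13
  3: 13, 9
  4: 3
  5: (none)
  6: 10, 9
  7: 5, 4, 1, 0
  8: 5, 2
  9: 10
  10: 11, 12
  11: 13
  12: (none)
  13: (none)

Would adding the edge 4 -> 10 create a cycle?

No

Adding 4→10 creates a cycle iff 10 can already reach 4.
Explore from 10: no path reaches 4. The graph stays acyclic.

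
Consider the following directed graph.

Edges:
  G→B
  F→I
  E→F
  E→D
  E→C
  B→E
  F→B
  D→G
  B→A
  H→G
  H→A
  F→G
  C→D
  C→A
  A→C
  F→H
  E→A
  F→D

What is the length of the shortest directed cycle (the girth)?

2

For each vertex v, BFS finds the shortest path from v back to v.
The shortest such closed walk is A → C → A, length 2.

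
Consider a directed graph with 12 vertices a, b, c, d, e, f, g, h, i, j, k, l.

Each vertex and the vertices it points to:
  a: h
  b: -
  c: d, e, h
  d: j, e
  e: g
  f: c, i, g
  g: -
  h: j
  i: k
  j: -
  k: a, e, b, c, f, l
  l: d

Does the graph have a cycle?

Yes

DFS with white/gray/black marking, starting from f:
f gray
  c gray
    d gray
      j gray
      j black
      e gray
        g gray
        g black
      e black
    d black
    c→e: e black — skip
    h gray
      h→j: j black — skip
    h black
  c black
  i gray
    k gray
      a gray
        a→h: h black — skip
      a black
      k→e: e black — skip
      b gray
      b black
      k→c: c black — skip
      k→f: f is gray → back edge
Back edge found, so a cycle exists: f → i → k → f.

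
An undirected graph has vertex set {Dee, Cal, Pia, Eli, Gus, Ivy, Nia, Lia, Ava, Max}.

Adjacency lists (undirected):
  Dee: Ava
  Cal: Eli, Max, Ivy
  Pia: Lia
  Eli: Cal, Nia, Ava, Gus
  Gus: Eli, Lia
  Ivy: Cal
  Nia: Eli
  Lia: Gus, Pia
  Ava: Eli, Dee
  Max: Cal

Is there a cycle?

No

DFS, tracking each vertex's parent; an edge to a visited non-parent vertex closes a cycle.
Start from Pia:
visit Pia (parent –)
  visit Lia (parent Pia)
    visit Gus (parent Lia)
      visit Eli (parent Gus)
        visit Cal (parent Eli)
          Cal–Eli: parent, skip
          visit Max (parent Cal)
            Max–Cal: parent, skip
          visit Ivy (parent Cal)
            Ivy–Cal: parent, skip
        visit Nia (parent Eli)
          Nia–Eli: parent, skip
        visit Ava (parent Eli)
          Ava–Eli: parent, skip
          visit Dee (parent Ava)
            Dee–Ava: parent, skip
        Eli–Gus: parent, skip
      Gus–Lia: parent, skip
    Lia–Pia: parent, skip
No non-parent visited neighbor found — the graph is a forest.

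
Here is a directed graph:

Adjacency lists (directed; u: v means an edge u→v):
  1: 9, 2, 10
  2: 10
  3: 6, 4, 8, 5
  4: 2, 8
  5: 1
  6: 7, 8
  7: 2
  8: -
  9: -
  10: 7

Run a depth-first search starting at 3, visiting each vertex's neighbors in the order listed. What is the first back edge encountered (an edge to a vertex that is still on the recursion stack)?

DFS from 3 (visiting each vertex's neighbors in the order listed); mark gray on enter, black on exit:
3 gray
  6 gray
    7 gray
      2 gray
        10 gray
          10→7: 7 is gray → back edge
First back edge: 10 → 7.

10->7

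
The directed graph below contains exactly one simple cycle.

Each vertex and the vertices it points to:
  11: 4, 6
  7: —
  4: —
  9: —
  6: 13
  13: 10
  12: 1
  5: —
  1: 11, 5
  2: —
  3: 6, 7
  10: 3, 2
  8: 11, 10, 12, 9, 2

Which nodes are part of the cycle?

3, 6, 10, 13

DFS with gray/black marking from 10:
10 gray
  3 gray
    6 gray
      13 gray
        13→10: 10 is gray → back edge
Back edge closes the cycle 10 → 3 → 6 → 13 → 10; its vertices are {3, 6, 10, 13}.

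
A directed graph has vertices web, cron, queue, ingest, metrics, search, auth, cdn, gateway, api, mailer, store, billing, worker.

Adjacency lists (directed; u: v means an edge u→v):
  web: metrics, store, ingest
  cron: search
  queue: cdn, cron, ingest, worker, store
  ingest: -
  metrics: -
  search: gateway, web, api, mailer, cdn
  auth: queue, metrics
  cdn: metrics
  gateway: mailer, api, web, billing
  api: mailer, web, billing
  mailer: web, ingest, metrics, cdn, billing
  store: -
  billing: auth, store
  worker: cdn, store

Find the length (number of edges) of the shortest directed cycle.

For each vertex v, BFS finds the shortest path from v back to v.
The shortest such closed walk is queue → cron → search → mailer → billing → auth → queue, length 6.

6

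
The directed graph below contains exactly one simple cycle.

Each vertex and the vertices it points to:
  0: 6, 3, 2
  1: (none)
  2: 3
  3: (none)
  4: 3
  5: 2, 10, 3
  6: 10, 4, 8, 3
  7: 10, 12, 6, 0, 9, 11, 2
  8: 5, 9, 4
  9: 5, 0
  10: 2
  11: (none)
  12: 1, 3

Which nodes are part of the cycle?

DFS with gray/black marking from 6:
6 gray
  10 gray
    2 gray
      3 gray
      3 black
    2 black
  10 black
  4 gray
    4→3: 3 black — skip
  4 black
  8 gray
    5 gray
      5→2: 2 black — skip
      5→10: 10 black — skip
      5→3: 3 black — skip
    5 black
    9 gray
      9→5: 5 black — skip
      0 gray
        0→6: 6 is gray → back edge
Back edge closes the cycle 6 → 8 → 9 → 0 → 6; its vertices are {0, 6, 8, 9}.

0, 6, 8, 9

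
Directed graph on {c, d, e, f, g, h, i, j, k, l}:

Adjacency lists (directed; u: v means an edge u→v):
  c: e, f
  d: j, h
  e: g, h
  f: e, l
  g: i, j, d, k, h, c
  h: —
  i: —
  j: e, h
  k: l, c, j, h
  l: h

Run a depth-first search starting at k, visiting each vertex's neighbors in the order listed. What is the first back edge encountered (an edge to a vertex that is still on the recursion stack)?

j->e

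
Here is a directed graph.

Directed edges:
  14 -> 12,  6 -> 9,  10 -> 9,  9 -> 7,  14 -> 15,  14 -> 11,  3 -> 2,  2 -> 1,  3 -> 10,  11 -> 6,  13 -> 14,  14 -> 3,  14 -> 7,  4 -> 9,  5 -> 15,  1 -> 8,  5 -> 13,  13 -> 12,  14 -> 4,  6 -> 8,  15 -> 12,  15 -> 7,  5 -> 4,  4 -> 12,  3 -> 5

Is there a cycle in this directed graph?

Yes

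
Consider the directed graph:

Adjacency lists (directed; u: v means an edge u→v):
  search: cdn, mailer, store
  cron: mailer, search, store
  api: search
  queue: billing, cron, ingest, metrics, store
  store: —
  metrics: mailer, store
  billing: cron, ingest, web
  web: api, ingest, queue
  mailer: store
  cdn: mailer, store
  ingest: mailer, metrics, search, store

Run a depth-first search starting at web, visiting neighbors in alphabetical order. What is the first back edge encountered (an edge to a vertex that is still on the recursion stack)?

billing→web

DFS from web (visiting neighbors in alphabetical order); mark gray on enter, black on exit:
web gray
  api gray
    search gray
      cdn gray
        mailer gray
          store gray
          store black
        mailer black
        cdn→store: store black — skip
      cdn black
      search→mailer: mailer black — skip
      search→store: store black — skip
    search black
  api black
  ingest gray
    ingest→mailer: mailer black — skip
    metrics gray
      metrics→mailer: mailer black — skip
      metrics→store: store black — skip
    metrics black
    ingest→search: search black — skip
    ingest→store: store black — skip
  ingest black
  queue gray
    billing gray
      cron gray
        cron→mailer: mailer black — skip
        cron→search: search black — skip
        cron→store: store black — skip
      cron black
      billing→ingest: ingest black — skip
      billing→web: web is gray → back edge
First back edge: billing → web.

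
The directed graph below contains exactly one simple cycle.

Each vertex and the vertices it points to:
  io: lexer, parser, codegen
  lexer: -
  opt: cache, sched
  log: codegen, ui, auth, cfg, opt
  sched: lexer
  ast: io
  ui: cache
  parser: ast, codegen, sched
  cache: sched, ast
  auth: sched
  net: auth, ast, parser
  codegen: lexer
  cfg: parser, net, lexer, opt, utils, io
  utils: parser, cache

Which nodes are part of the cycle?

DFS with gray/black marking from io:
io gray
  lexer gray
  lexer black
  parser gray
    ast gray
      ast→io: io is gray → back edge
Back edge closes the cycle io → parser → ast → io; its vertices are {io, ast, parser}.

io, ast, parser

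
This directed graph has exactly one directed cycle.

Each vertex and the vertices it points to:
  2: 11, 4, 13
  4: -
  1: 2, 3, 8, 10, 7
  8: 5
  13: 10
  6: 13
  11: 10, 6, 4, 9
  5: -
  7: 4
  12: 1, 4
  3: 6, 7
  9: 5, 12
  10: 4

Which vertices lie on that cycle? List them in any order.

1, 2, 9, 11, 12

DFS with gray/black marking from 1:
1 gray
  2 gray
    11 gray
      10 gray
        4 gray
        4 black
      10 black
      6 gray
        13 gray
          13→10: 10 black — skip
        13 black
      6 black
      11→4: 4 black — skip
      9 gray
        5 gray
        5 black
        12 gray
          12→1: 1 is gray → back edge
Back edge closes the cycle 1 → 2 → 11 → 9 → 12 → 1; its vertices are {1, 2, 9, 11, 12}.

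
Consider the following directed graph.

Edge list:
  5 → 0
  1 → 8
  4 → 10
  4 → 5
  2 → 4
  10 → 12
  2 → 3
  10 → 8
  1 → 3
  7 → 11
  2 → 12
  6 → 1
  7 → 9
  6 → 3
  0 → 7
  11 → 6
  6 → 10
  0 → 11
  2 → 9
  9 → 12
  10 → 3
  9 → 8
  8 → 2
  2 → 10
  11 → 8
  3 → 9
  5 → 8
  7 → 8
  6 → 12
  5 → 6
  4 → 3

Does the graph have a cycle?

DFS with white/gray/black marking, starting from 5:
5 gray
  6 gray
    1 gray
      8 gray
        2 gray
          4 gray
            3 gray
              9 gray
                12 gray
                12 black
                9→8: 8 is gray → back edge
Back edge found, so a cycle exists: 8 → 2 → 4 → 3 → 9 → 8.

Yes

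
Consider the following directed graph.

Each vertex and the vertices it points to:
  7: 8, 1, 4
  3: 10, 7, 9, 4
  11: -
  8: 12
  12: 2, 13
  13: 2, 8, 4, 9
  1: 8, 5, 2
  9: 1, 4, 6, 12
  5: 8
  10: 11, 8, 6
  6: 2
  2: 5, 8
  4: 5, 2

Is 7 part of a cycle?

No

7 lies on a cycle iff there is a path from 7 back to itself.
Exploring from 7, it never reaches itself; equivalently, its strongly connected component is a singleton.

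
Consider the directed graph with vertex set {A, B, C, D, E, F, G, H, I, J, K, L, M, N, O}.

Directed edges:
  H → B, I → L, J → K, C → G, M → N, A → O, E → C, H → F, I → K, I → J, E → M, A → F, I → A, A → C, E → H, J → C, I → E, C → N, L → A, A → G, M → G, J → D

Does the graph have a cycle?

DFS with white/gray/black marking, starting from L:
L gray
  A gray
    F gray
    F black
    C gray
      G gray
      G black
      N gray
      N black
    C black
    A→G: G black — skip
    O gray
    O black
  A black
L black
B gray
B black
D gray
D black
E gray
  M gray
    M→G: G black — skip
    M→N: N black — skip
  M black
  H gray
    H→B: B black — skip
    H→F: F black — skip
  H black
  E→C: C black — skip
E black
I gray
  I→A: A black — skip
  K gray
  K black
  I→L: L black — skip
  J gray
    J→C: C black — skip
    J→D: D black — skip
    J→K: K black — skip
  J black
  I→E: E black — skip
I black
Every edge goes to a white or black vertex — no back edge, so the graph is acyclic.

No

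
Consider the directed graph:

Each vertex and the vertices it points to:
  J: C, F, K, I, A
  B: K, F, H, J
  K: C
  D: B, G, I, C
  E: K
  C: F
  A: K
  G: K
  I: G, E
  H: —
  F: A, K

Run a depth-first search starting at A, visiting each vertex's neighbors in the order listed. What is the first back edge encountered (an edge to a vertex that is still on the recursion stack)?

F→A

DFS from A (visiting each vertex's neighbors in the order listed); mark gray on enter, black on exit:
A gray
  K gray
    C gray
      F gray
        F→A: A is gray → back edge
First back edge: F → A.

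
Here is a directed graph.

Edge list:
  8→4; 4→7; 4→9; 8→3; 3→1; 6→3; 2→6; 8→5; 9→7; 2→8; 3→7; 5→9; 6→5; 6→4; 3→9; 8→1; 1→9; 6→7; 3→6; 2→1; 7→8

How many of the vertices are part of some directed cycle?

8

A vertex is on a directed cycle iff it belongs to a strongly connected component of size ≥ 2 (or has a self-loop).
The vertices on cycles are {1, 3, 4, 5, 6, 7, 8, 9} — 8 in total.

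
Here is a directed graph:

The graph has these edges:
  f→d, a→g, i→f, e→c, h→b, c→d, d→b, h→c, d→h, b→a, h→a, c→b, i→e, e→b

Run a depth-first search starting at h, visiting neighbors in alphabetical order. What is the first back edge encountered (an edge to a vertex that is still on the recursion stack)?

DFS from h (visiting neighbors in alphabetical order); mark gray on enter, black on exit:
h gray
  a gray
    g gray
    g black
  a black
  b gray
    b→a: a black — skip
  b black
  c gray
    c→b: b black — skip
    d gray
      d→b: b black — skip
      d→h: h is gray → back edge
First back edge: d → h.

d→h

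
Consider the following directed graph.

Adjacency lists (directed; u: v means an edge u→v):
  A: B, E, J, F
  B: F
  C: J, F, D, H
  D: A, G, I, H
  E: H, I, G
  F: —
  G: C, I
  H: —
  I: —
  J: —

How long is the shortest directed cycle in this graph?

3

For each vertex v, BFS finds the shortest path from v back to v.
The shortest such closed walk is G → C → D → G, length 3.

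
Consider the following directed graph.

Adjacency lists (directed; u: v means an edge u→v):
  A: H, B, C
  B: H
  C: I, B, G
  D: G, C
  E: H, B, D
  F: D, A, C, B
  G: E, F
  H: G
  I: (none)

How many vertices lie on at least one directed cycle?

A vertex is on a directed cycle iff it belongs to a strongly connected component of size ≥ 2 (or has a self-loop).
The vertices on cycles are {A, B, C, D, E, F, G, H} — 8 in total.

8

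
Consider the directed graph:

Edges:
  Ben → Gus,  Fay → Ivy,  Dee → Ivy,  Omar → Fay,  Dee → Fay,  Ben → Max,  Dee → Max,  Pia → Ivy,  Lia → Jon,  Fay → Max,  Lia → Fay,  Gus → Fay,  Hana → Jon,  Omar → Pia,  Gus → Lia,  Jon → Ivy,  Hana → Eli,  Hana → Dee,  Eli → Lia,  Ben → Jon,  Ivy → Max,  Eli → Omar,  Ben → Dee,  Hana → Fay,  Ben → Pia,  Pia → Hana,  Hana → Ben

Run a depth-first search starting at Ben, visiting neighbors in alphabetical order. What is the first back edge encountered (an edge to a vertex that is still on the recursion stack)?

Hana->Ben

DFS from Ben (visiting neighbors in alphabetical order); mark gray on enter, black on exit:
Ben gray
  Dee gray
    Fay gray
      Ivy gray
        Max gray
        Max black
      Ivy black
      Fay→Max: Max black — skip
    Fay black
    Dee→Ivy: Ivy black — skip
    Dee→Max: Max black — skip
  Dee black
  Gus gray
    Gus→Fay: Fay black — skip
    Lia gray
      Lia→Fay: Fay black — skip
      Jon gray
        Jon→Ivy: Ivy black — skip
      Jon black
    Lia black
  Gus black
  Ben→Jon: Jon black — skip
  Ben→Max: Max black — skip
  Pia gray
    Hana gray
      Hana→Ben: Ben is gray → back edge
First back edge: Hana → Ben.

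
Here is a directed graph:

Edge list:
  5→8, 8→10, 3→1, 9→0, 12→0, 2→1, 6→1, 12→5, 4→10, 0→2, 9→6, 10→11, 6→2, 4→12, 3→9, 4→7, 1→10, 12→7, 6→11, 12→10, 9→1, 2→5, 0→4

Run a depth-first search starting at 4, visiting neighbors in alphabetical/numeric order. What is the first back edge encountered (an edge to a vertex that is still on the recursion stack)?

0->4

DFS from 4 (visiting neighbors in alphabetical/numeric order); mark gray on enter, black on exit:
4 gray
  7 gray
  7 black
  10 gray
    11 gray
    11 black
  10 black
  12 gray
    0 gray
      2 gray
        1 gray
          1→10: 10 black — skip
        1 black
        5 gray
          8 gray
            8→10: 10 black — skip
          8 black
        5 black
      2 black
      0→4: 4 is gray → back edge
First back edge: 0 → 4.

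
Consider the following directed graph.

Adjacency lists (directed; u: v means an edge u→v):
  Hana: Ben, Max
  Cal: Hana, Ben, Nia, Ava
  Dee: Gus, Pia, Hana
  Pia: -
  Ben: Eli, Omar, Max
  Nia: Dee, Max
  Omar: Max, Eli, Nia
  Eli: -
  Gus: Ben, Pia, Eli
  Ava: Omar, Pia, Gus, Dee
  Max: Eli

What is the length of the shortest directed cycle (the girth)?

5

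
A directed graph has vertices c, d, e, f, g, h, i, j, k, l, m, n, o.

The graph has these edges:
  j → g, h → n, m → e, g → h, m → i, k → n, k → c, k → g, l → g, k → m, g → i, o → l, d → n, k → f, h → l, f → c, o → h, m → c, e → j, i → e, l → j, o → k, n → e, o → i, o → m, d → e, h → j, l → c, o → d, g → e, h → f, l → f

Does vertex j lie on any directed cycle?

j is on a cycle iff j can reach itself via ≥1 edge.
j → g → e → j — yes.

Yes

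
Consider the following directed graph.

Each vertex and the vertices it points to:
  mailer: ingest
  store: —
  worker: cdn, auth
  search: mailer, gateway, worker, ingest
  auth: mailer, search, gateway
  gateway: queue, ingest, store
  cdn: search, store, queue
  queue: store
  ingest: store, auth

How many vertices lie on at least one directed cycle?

7

A vertex is on a directed cycle iff it belongs to a strongly connected component of size ≥ 2 (or has a self-loop).
The vertices on cycles are {cdn, auth, ingest, mailer, search, worker, gateway} — 7 in total.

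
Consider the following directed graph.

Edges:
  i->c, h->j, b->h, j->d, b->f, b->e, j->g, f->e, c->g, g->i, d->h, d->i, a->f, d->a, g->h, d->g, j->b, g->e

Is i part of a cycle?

Yes

i is on a cycle iff i can reach itself via ≥1 edge.
i → c → g → i — yes.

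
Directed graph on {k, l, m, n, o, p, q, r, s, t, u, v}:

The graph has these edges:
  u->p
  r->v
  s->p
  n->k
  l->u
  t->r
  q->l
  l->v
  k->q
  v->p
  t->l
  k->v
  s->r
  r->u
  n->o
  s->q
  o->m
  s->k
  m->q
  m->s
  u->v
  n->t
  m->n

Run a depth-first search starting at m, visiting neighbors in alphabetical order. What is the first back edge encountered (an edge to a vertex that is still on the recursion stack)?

DFS from m (visiting neighbors in alphabetical order); mark gray on enter, black on exit:
m gray
  n gray
    k gray
      q gray
        l gray
          u gray
            p gray
            p black
            v gray
              v→p: p black — skip
            v black
          u black
          l→v: v black — skip
        l black
      q black
      k→v: v black — skip
    k black
    o gray
      o→m: m is gray → back edge
First back edge: o → m.

o->m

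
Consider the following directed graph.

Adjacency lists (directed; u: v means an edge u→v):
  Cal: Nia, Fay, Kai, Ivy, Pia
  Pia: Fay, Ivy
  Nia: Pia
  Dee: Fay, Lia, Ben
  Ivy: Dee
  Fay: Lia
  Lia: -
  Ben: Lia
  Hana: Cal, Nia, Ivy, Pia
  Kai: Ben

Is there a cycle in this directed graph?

No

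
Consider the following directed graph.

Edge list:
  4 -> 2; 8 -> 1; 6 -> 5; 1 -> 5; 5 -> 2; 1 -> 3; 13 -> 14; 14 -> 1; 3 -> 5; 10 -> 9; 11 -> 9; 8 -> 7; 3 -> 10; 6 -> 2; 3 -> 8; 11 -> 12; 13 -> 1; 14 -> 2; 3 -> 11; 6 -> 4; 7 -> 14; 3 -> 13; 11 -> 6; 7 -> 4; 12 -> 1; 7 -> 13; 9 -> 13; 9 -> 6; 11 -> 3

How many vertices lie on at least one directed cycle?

10

A vertex is on a directed cycle iff it belongs to a strongly connected component of size ≥ 2 (or has a self-loop).
The vertices on cycles are {1, 3, 7, 8, 9, 10, 11, 12, 13, 14} — 10 in total.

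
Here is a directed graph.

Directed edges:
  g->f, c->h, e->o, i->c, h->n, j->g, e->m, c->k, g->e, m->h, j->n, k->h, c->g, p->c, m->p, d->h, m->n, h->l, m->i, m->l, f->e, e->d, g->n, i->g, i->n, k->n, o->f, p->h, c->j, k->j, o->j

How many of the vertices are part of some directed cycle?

10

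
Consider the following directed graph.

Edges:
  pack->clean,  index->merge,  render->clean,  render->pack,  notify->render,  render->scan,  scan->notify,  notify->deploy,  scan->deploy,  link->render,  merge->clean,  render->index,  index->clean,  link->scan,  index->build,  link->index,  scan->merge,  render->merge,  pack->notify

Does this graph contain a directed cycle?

Yes

DFS with white/gray/black marking, starting from deploy:
deploy gray
deploy black
link gray
  render gray
    index gray
      clean gray
      clean black
      merge gray
        merge→clean: clean black — skip
      merge black
      build gray
      build black
    index black
    render→merge: merge black — skip
    pack gray
      notify gray
        notify→deploy: deploy black — skip
        notify→render: render is gray → back edge
Back edge found, so a cycle exists: render → pack → notify → render.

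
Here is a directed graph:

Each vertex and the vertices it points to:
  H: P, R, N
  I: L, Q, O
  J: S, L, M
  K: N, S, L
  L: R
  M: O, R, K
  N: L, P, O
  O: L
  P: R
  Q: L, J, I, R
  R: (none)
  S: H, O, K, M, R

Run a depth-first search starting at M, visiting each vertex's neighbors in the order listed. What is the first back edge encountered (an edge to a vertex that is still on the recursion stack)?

S->K

DFS from M (visiting each vertex's neighbors in the order listed); mark gray on enter, black on exit:
M gray
  O gray
    L gray
      R gray
      R black
    L black
  O black
  M→R: R black — skip
  K gray
    N gray
      N→L: L black — skip
      P gray
        P→R: R black — skip
      P black
      N→O: O black — skip
    N black
    S gray
      H gray
        H→P: P black — skip
        H→R: R black — skip
        H→N: N black — skip
      H black
      S→O: O black — skip
      S→K: K is gray → back edge
First back edge: S → K.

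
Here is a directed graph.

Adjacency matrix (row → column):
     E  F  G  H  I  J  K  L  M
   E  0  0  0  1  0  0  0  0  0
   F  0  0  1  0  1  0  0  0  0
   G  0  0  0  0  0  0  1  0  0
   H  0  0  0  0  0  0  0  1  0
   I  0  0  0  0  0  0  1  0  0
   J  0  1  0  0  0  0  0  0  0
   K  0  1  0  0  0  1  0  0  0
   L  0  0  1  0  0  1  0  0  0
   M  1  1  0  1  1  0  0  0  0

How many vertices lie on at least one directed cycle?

5

A vertex is on a directed cycle iff it belongs to a strongly connected component of size ≥ 2 (or has a self-loop).
The vertices on cycles are {F, G, I, J, K} — 5 in total.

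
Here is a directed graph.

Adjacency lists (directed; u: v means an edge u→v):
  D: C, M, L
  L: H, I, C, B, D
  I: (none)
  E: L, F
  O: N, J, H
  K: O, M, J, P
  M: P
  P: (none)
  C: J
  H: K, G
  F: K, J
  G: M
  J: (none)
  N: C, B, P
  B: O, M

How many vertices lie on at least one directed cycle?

7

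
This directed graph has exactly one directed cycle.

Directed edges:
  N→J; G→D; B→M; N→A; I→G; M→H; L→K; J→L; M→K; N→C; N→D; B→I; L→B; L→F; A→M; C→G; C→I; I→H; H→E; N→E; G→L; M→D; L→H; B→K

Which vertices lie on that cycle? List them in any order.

DFS with gray/black marking from L:
L gray
  H gray
    E gray
    E black
  H black
  K gray
  K black
  F gray
  F black
  B gray
    I gray
      G gray
        D gray
        D black
        G→L: L is gray → back edge
Back edge closes the cycle L → B → I → G → L; its vertices are {B, G, I, L}.

B, G, I, L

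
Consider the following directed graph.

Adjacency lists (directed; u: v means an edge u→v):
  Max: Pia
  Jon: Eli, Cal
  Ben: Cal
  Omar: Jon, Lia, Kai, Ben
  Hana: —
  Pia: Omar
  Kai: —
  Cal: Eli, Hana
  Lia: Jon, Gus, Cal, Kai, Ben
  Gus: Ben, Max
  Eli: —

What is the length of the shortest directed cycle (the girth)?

5

For each vertex v, BFS finds the shortest path from v back to v.
The shortest such closed walk is Omar → Lia → Gus → Max → Pia → Omar, length 5.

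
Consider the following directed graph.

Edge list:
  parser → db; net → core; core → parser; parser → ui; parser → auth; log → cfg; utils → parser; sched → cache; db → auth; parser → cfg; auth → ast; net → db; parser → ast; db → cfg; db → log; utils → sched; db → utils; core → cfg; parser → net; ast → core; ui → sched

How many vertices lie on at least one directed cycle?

7

A vertex is on a directed cycle iff it belongs to a strongly connected component of size ≥ 2 (or has a self-loop).
The vertices on cycles are {db, ast, net, auth, core, utils, parser} — 7 in total.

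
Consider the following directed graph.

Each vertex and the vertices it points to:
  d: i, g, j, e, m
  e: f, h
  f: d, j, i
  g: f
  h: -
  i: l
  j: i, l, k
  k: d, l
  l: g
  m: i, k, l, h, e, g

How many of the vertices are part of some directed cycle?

9

A vertex is on a directed cycle iff it belongs to a strongly connected component of size ≥ 2 (or has a self-loop).
The vertices on cycles are {d, e, f, g, i, j, k, l, m} — 9 in total.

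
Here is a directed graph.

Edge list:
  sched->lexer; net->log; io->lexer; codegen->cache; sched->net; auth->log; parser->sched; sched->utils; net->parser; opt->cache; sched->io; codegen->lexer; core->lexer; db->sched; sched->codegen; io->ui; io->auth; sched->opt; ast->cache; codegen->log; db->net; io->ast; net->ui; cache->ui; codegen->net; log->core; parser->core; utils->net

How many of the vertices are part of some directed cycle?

5

A vertex is on a directed cycle iff it belongs to a strongly connected component of size ≥ 2 (or has a self-loop).
The vertices on cycles are {net, sched, utils, parser, codegen} — 5 in total.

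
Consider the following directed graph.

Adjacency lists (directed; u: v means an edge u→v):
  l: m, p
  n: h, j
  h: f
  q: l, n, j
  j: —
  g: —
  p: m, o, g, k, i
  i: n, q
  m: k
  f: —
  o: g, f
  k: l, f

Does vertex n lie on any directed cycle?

No

n lies on a cycle iff there is a path from n back to itself.
Exploring from n, it never reaches itself; equivalently, its strongly connected component is a singleton.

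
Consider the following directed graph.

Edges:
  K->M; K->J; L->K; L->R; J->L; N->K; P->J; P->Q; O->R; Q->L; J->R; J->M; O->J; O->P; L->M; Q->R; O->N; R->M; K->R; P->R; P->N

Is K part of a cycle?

K is on a cycle iff K can reach itself via ≥1 edge.
K → J → L → K — yes.

Yes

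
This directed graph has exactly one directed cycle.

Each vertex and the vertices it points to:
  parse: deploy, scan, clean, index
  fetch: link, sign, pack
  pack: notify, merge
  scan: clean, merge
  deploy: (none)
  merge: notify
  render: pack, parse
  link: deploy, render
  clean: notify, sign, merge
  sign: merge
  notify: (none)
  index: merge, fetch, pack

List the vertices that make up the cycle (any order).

DFS with gray/black marking from parse:
parse gray
  deploy gray
  deploy black
  scan gray
    clean gray
      notify gray
      notify black
      sign gray
        merge gray
          merge→notify: notify black — skip
        merge black
      sign black
      clean→merge: merge black — skip
    clean black
    scan→merge: merge black — skip
  scan black
  parse→clean: clean black — skip
  index gray
    index→merge: merge black — skip
    fetch gray
      link gray
        link→deploy: deploy black — skip
        render gray
          pack gray
            pack→notify: notify black — skip
            pack→merge: merge black — skip
          pack black
          render→parse: parse is gray → back edge
Back edge closes the cycle parse → index → fetch → link → render → parse; its vertices are {link, fetch, index, parse, render}.

link, fetch, index, parse, render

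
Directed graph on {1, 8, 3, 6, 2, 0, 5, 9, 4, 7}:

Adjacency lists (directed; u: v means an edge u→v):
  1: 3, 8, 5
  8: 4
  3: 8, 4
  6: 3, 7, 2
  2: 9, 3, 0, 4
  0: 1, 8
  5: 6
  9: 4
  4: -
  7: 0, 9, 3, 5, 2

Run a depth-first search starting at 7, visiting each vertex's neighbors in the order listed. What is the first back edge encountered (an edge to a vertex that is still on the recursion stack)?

DFS from 7 (visiting each vertex's neighbors in the order listed); mark gray on enter, black on exit:
7 gray
  0 gray
    1 gray
      3 gray
        8 gray
          4 gray
          4 black
        8 black
        3→4: 4 black — skip
      3 black
      1→8: 8 black — skip
      5 gray
        6 gray
          6→3: 3 black — skip
          6→7: 7 is gray → back edge
First back edge: 6 → 7.

6->7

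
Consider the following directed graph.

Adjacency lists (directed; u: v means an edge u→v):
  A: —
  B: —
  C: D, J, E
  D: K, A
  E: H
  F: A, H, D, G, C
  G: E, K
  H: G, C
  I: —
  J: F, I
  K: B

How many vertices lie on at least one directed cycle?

A vertex is on a directed cycle iff it belongs to a strongly connected component of size ≥ 2 (or has a self-loop).
The vertices on cycles are {C, E, F, G, H, J} — 6 in total.

6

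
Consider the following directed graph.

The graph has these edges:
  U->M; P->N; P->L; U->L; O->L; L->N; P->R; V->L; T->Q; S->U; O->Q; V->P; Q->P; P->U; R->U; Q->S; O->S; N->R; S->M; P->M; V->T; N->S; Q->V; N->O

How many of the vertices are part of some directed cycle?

10

A vertex is on a directed cycle iff it belongs to a strongly connected component of size ≥ 2 (or has a self-loop).
The vertices on cycles are {L, N, O, P, Q, R, S, T, U, V} — 10 in total.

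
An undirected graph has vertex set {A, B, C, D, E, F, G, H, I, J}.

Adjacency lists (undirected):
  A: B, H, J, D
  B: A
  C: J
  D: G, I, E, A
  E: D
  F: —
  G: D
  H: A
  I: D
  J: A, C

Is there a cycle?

No

DFS, tracking each vertex's parent; an edge to a visited non-parent vertex closes a cycle.
Start from D:
visit D (parent –)
  visit G (parent D)
    G–D: parent, skip
  visit I (parent D)
    I–D: parent, skip
  visit E (parent D)
    E–D: parent, skip
  visit A (parent D)
    visit B (parent A)
      B–A: parent, skip
    visit H (parent A)
      H–A: parent, skip
    visit J (parent A)
      J–A: parent, skip
      visit C (parent J)
        C–J: parent, skip
    A–D: parent, skip
visit F (parent –)
No non-parent visited neighbor found — the graph is a forest.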